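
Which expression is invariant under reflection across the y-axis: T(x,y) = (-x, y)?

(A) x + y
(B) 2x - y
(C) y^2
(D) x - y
C

The map is reflection across the y-axis: T(x,y) = (-x, y).
Substitute the transformed coordinates into each option and compare with the original:
(A) x + y  ->  (-x) + (y) = -x + y   [differs from x + y: not invariant]
(B) 2x - y  ->  2(-x) - (y) = -2x - y   [differs from 2x - y: not invariant]
(C) y^2  ->  (y)^2 = y^2   [equals y^2: invariant]
(D) x - y  ->  (-x) - (y) = -x - y   [differs from x - y: not invariant]

Only option (C), y^2, is unchanged by the transformation.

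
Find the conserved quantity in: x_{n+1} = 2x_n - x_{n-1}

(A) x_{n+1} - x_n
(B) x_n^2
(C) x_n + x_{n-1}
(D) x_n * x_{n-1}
A

For the recurrence x_{n+1} = 2x_n - x_{n-1}:

If x_{n+1} = 2x_n - x_{n-1}, then:
x_{n+1} - x_n = x_n - x_{n-1}
The first difference is constant throughout the sequence.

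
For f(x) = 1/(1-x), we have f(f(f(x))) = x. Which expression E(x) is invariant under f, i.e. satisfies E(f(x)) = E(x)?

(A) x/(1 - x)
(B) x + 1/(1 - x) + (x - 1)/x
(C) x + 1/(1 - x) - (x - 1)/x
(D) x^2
B

Replace x by f(x) = 1/(1 - x) in each option and simplify. As a quick numerical cross-check, also compare E(4) with E(f(4)) = E(-1/3).

(A) x/(1 - x)  ->  (1/(1 - x))/(1 - (1/(1 - x))) = -1/x; check: E(4) = -4/3 but E(-1/3) = -1/4.   [not invariant]
(B) x + 1/(1 - x) + (x - 1)/x  ->  (1/(1 - x)) + 1/(1 - (1/(1 - x))) + ((1/(1 - x)) - 1)/(1/(1 - x)), which simplifies back to x + 1/(1 - x) + (x - 1)/x; check: E(4) = 53/12, E(-1/3) = 53/12.   [invariant]
(C) x + 1/(1 - x) - (x - 1)/x  ->  (1/(1 - x)) + 1/(1 - (1/(1 - x))) - ((1/(1 - x)) - 1)/(1/(1 - x)) = (x^2(1 - x) - x + (x - 1)^2)/(x(x - 1)); check: E(4) = 35/12 but E(-1/3) = -43/12.   [not invariant]
(D) x^2  ->  (1/(1 - x))^2 = (x - 1)^(-2); check: E(4) = 16 but E(-1/3) = 1/9.   [not invariant]

Only (B) is unchanged. Indeed f(f(x)) = 1/(1 - 1/(1-x)) = (1-x)/(-x) = (x-1)/x, so E(x) = x + f(x) + f(f(x)) is the sum over the whole 3-cycle; applying f just permutes the three terms cyclically (x -> f(x) -> f(f(x)) -> x), leaving the sum unchanged.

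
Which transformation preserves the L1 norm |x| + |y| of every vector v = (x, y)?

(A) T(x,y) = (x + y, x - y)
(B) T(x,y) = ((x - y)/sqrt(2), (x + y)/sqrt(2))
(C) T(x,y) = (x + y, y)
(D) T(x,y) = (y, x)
D

A transformation preserves a norm if ||T(v)|| = ||v|| for every v; a single vector where the norm changes rules an option out.

(A) T(x,y) = (x + y, x - y): v = (1, 0) has norm |1| + |0| = 1, but T(v) = (1, 1) has norm 2 -- not preserved.
(B) T(x,y) = ((x - y)/sqrt(2), (x + y)/sqrt(2)): v = (1, 0) has norm |1| + |0| = 1, but T(v) = (sqrt(2)/2, sqrt(2)/2) has norm sqrt(2) -- not preserved.
(C) T(x,y) = (x + y, y): v = (0, 1) has norm |0| + |1| = 1, but T(v) = (1, 1) has norm 2 -- not preserved.
(D) T(x,y) = (y, x): preserves the norm -- it only permutes the coordinates and/or flips signs, which leaves |x| + |y| unchanged.

Therefore the answer is (D).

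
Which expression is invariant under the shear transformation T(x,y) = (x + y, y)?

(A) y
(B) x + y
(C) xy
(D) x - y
A

Under the shear T(x,y) = (x + y, y):
Substitute the transformed coordinates into each option and compare with the original:
(A) y  ->  (y) = y   [equals y: invariant]
(B) x + y  ->  (x + y) + (y) = x + 2y   [differs from x + y: not invariant]
(C) xy  ->  (x + y)(y) = xy + y^2   [differs from xy: not invariant]
(D) x - y  ->  (x + y) - (y) = x   [differs from x - y: not invariant]

Only option (A), y, is unchanged by the transformation.
A horizontal shear moves points parallel to the x-axis, so the y-coordinate (and any function of y alone) is unchanged.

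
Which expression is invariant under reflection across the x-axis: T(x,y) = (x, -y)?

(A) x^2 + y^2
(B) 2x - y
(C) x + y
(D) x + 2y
A

The map is reflection across the x-axis: T(x,y) = (x, -y).
Substitute the transformed coordinates into each option and compare with the original:
(A) x^2 + y^2  ->  (x)^2 + (-y)^2 = x^2 + y^2   [equals x^2 + y^2: invariant]
(B) 2x - y  ->  2(x) - (-y) = 2x + y   [differs from 2x - y: not invariant]
(C) x + y  ->  (x) + (-y) = x - y   [differs from x + y: not invariant]
(D) x + 2y  ->  (x) + 2(-y) = x - 2y   [differs from x + 2y: not invariant]

Only option (A), x^2 + y^2, is unchanged by the transformation.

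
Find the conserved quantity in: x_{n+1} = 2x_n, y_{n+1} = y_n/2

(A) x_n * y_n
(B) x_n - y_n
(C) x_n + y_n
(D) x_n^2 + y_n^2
A

For the recurrence x_{n+1} = 2x_n, y_{n+1} = y_n/2:

x_{n+1} * y_{n+1} = (2x_n) * (y_n/2) = x_n * y_n
The product is conserved.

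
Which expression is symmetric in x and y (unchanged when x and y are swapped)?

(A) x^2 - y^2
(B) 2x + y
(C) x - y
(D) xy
D

A symmetric expression is unchanged when the variables are permuted; here the transformation to test is the swap (x, y) -> (y, x).
Substitute the transformed coordinates into each option and compare with the original:
(A) x^2 - y^2  ->  (y)^2 - (x)^2 = -x^2 + y^2   [differs from x^2 - y^2: not invariant]
(B) 2x + y  ->  2(y) + (x) = x + 2y   [differs from 2x + y: not invariant]
(C) x - y  ->  (y) - (x) = -x + y   [differs from x - y: not invariant]
(D) xy  ->  (y)(x) = xy   [equals xy: invariant]

Only option (D), xy, is unchanged by the transformation.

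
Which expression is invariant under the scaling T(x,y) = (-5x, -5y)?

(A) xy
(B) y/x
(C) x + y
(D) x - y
B

Under the uniform scaling T(x,y) = (-5x, -5y):
Substitute the transformed coordinates into each option and compare with the original:
(A) xy  ->  (-5x)(-5y) = 25xy   [differs from xy: not invariant]
(B) y/x  ->  (-5y)/(-5x) = y/x   [equals y/x: invariant]
(C) x + y  ->  (-5x) + (-5y) = -5x - 5y   [differs from x + y: not invariant]
(D) x - y  ->  (-5x) - (-5y) = -5x + 5y   [differs from x - y: not invariant]

Only option (B), y/x, is unchanged by the transformation.
The common factor -5 cancels in a ratio of coordinates, while sums, products and sums of squares pick up factors of -5 or 25.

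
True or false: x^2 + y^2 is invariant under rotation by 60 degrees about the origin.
True

Applying rotation by 60 degrees: x' = x*cos(60 degrees) - y*sin(60 degrees) = x/2 - sqrt(3)y/2, y' = x*sin(60 degrees) + y*cos(60 degrees) = sqrt(3)x/2 + y/2

Substituting into x^2 + y^2:
(x/2 - sqrt(3)y/2)^2 + (sqrt(3)x/2 + y/2)^2
= x^2 + y^2

This equals the original expression x^2 + y^2, so it IS invariant.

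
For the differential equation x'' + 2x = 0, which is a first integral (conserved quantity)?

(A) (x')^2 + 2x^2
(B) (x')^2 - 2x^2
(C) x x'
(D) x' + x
A

A first integral I satisfies dI/dt = 0 along every solution. Differentiate each option and use the equation of motion:
(A) d/dt[(x')^2 + 2x^2] = 2x'x'' + 4x x' = 2x'(-2x) + 4x x' = 0
(B) d/dt[(x')^2 - 2x^2] = 2x'x'' - 4x x' = -8x x', not identically 0
(C) d/dt[x x'] = (x')^2 + x x'' = (x')^2 - 2x^2, not identically 0
(D) d/dt[x' + x] = x'' + x' = -2x + x', not identically 0

Only (A) has zero time-derivative. So the energy-like quantity (x')^2 + 2x^2 is the first integral.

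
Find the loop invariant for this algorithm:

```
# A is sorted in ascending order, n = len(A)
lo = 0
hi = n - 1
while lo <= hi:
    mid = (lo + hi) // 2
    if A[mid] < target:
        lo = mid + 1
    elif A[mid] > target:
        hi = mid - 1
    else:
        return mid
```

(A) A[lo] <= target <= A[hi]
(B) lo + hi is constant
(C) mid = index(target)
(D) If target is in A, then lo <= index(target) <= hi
D

A loop invariant must hold before the first iteration and be re-established by every execution of the body.

(D) If target is in A, then lo <= index(target) <= hi: Before the loop [lo, hi] = [0, n-1] covers every index. When A[mid] < target, sortedness puts target strictly to the right of mid, so setting lo = mid + 1 keeps index(target) in [lo, hi]; symmetrically for hi = mid - 1. Hence 'if target is in A then lo <= index(target) <= hi' holds after every iteration, and when lo > hi it proves target is absent.

The other options fail:
(A) A[lo] <= target <= A[hi]: fails when target is not in A (e.g. target < A[0] already violates it before the loop), so it is not maintained in general.
(B) lo + hi is constant: each iteration moves exactly one of lo, hi, so lo + hi changes (e.g. 0 + (n-1) becomes (mid+1) + (n-1)).
(C) mid = index(target): mid is just the current probe; it equals index(target) only on the iteration that returns.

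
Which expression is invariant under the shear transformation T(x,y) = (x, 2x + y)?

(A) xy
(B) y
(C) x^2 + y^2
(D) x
D

Under the shear T(x,y) = (x, 2x + y):
Substitute the transformed coordinates into each option and compare with the original:
(A) xy  ->  (x)(2x + y) = 2x^2 + xy   [differs from xy: not invariant]
(B) y  ->  (2x + y) = 2x + y   [differs from y: not invariant]
(C) x^2 + y^2  ->  (x)^2 + (2x + y)^2 = 5x^2 + 4xy + y^2   [differs from x^2 + y^2: not invariant]
(D) x  ->  (x) = x   [equals x: invariant]

Only option (D), x, is unchanged by the transformation.
A vertical shear moves points parallel to the y-axis, so the x-coordinate (and any function of x alone) is unchanged.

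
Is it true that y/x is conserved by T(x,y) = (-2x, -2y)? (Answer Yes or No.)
Yes

Substitute T(x,y) = (-2x, -2y) into the expression and compare with the original.

Original: y/x
After applying T: (-2y)/(-2x) = y/x

This is identical to the original y/x, so the expression is invariant.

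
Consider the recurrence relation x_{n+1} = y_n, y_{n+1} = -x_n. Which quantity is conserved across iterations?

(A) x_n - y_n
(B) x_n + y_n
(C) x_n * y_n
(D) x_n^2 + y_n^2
D

For the recurrence x_{n+1} = y_n, y_{n+1} = -x_n:

x_{n+1}^2 + y_{n+1}^2 = y_n^2 + (-x_n)^2 = x_n^2 + y_n^2
The sum of squares is conserved (like energy in a harmonic oscillator).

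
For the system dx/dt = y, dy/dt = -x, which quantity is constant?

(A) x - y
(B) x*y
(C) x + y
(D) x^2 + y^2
D

A first integral I satisfies dI/dt = 0 along every solution. Differentiate each option and use the equation of motion:
(A) d/dt[x - y] = y - (-x) = x + y, not identically 0
(B) d/dt[x*y] = (dx/dt)y + x(dy/dt) = y^2 - x^2, not identically 0
(C) d/dt[x + y] = y + (-x) = y - x, not identically 0
(D) d/dt[x^2 + y^2] = 2x*dx/dt + 2y*dy/dt = 2x*y + 2y*(-x) = 0

Only (D) has zero time-derivative. So x^2 + y^2 (the squared radius; trajectories are circles) is the conserved quantity.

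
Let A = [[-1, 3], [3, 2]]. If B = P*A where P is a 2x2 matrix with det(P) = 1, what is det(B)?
-11

By the multiplicative property of determinants, det(B) = det(P*A) = det(P) * det(A) = det(A),
so the determinant is invariant under multiplication by any determinant-1 matrix; we just need det(A).

det(A) = (-1)(2) - (3)(3) = -2 - 9 = -11

Therefore det(B) = 1 * (-11) = -11.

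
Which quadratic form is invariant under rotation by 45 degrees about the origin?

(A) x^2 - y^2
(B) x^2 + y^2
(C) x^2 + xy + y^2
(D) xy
B

Rotation by 45 degrees sends (x, y) to (sqrt(2)x/2 - sqrt(2)y/2, sqrt(2)x/2 + sqrt(2)y/2).
Substitute the transformed coordinates into each option and compare with the original:
(A) x^2 - y^2  ->  (sqrt(2)x/2 - sqrt(2)y/2)^2 - (sqrt(2)x/2 + sqrt(2)y/2)^2 = -2xy   [differs from x^2 - y^2: not invariant]
(B) x^2 + y^2  ->  (sqrt(2)x/2 - sqrt(2)y/2)^2 + (sqrt(2)x/2 + sqrt(2)y/2)^2 = x^2 + y^2   [equals x^2 + y^2: invariant]
(C) x^2 + xy + y^2  ->  (sqrt(2)x/2 - sqrt(2)y/2)^2 + (sqrt(2)x/2 - sqrt(2)y/2)(sqrt(2)x/2 + sqrt(2)y/2) + (sqrt(2)x/2 + sqrt(2)y/2)^2 = 3x^2/2 + y^2/2   [differs from x^2 + xy + y^2: not invariant]
(D) xy  ->  (sqrt(2)x/2 - sqrt(2)y/2)(sqrt(2)x/2 + sqrt(2)y/2) = x^2/2 - y^2/2   [differs from xy: not invariant]

Only option (B), x^2 + y^2, is unchanged by the transformation.
x^2 + y^2 is the squared distance from the origin, which rotations preserve.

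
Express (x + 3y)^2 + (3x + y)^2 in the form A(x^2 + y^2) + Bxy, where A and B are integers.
10(x^2 + y^2) + 12xy

Expanding: (x + 3y)^2 = x^2 + 6xy + 9y^2
(3x + y)^2 = 9x^2 + 6xy + y^2
Sum = (1+9)(x^2+y^2) + 12xy = 10(x^2 + y^2) + 12xy
This is symmetric in x and y.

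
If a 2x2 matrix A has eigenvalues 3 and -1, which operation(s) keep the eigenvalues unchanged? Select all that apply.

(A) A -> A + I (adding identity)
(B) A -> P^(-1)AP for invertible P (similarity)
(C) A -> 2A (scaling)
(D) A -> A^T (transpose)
B and D

Eigenvalues are preserved by:
1. Similarity transformations: A -> P^(-1)AP (same characteristic polynomial)
2. Transpose: A^T has the same eigenvalues as A

Eigenvalues are NOT preserved by:
- Adding identity: eigenvalues become 3+1, -1+1
- Scaling: eigenvalues become 6, -2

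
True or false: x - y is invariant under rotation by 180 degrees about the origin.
False

Applying rotation by 180 degrees: x' = x*cos(180 degrees) - y*sin(180 degrees) = -x, y' = x*sin(180 degrees) + y*cos(180 degrees) = -y

Substituting into x - y:
(-x) - (-y)
= -x + y

This differs from the original expression x - y, so it is NOT invariant.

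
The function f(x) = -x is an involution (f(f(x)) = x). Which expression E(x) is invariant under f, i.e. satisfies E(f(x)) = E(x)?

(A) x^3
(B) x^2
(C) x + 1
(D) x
B

Replace x by f(x) = -x in each option and simplify. As a quick numerical cross-check, also compare E(4) with E(f(4)) = E(-4).

(A) x^3  ->  (-x)^3 = -x^3; check: E(4) = 64 but E(-4) = -64.   [not invariant]
(B) x^2  ->  (-x)^2, which simplifies back to x^2; check: E(4) = 16, E(-4) = 16.   [invariant]
(C) x + 1  ->  (-x) + 1 = 1 - x; check: E(4) = 5 but E(-4) = -3.   [not invariant]
(D) x  ->  (-x) = -x; check: E(4) = 4 but E(-4) = -4.   [not invariant]

Only (B) is unchanged. E is symmetric under swapping x with f(x) = -x, which is exactly what an involution does.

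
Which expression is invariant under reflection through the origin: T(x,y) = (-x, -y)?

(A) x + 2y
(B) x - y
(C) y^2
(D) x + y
C

The map is reflection through the origin: T(x,y) = (-x, -y).
Substitute the transformed coordinates into each option and compare with the original:
(A) x + 2y  ->  (-x) + 2(-y) = -x - 2y   [differs from x + 2y: not invariant]
(B) x - y  ->  (-x) - (-y) = -x + y   [differs from x - y: not invariant]
(C) y^2  ->  (-y)^2 = y^2   [equals y^2: invariant]
(D) x + y  ->  (-x) + (-y) = -x - y   [differs from x + y: not invariant]

Only option (C), y^2, is unchanged by the transformation.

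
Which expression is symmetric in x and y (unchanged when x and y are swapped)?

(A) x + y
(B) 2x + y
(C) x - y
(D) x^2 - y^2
A

A symmetric expression is unchanged when the variables are permuted; here the transformation to test is the swap (x, y) -> (y, x).
Substitute the transformed coordinates into each option and compare with the original:
(A) x + y  ->  (y) + (x) = x + y   [equals x + y: invariant]
(B) 2x + y  ->  2(y) + (x) = x + 2y   [differs from 2x + y: not invariant]
(C) x - y  ->  (y) - (x) = -x + y   [differs from x - y: not invariant]
(D) x^2 - y^2  ->  (y)^2 - (x)^2 = -x^2 + y^2   [differs from x^2 - y^2: not invariant]

Only option (A), x + y, is unchanged by the transformation.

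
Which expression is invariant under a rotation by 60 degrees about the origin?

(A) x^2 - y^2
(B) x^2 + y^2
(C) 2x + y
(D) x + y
B

A rotation by 60 degrees sends (x, y) to (x/2 - sqrt(3)y/2, sqrt(3)x/2 + y/2).
Substitute the transformed coordinates into each option and compare with the original:
(A) x^2 - y^2  ->  (x/2 - sqrt(3)y/2)^2 - (sqrt(3)x/2 + y/2)^2 = -x^2/2 - sqrt(3)xy + y^2/2   [differs from x^2 - y^2: not invariant]
(B) x^2 + y^2  ->  (x/2 - sqrt(3)y/2)^2 + (sqrt(3)x/2 + y/2)^2 = x^2 + y^2   [equals x^2 + y^2: invariant]
(C) 2x + y  ->  2(x/2 - sqrt(3)y/2) + (sqrt(3)x/2 + y/2) = sqrt(3)x/2 + x - sqrt(3)y + y/2   [differs from 2x + y: not invariant]
(D) x + y  ->  (x/2 - sqrt(3)y/2) + (sqrt(3)x/2 + y/2) = x/2 + sqrt(3)x/2 - sqrt(3)y/2 + y/2   [differs from x + y: not invariant]

Only option (B), x^2 + y^2, is unchanged by the transformation.
Geometrically, x^2 + y^2 is the squared distance from the origin, which every rotation about the origin preserves.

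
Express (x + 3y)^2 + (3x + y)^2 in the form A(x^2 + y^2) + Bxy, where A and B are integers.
10(x^2 + y^2) + 12xy

Expanding: (x + 3y)^2 = x^2 + 6xy + 9y^2
(3x + y)^2 = 9x^2 + 6xy + y^2
Sum = (1+9)(x^2+y^2) + 12xy = 10(x^2 + y^2) + 12xy
This is symmetric in x and y.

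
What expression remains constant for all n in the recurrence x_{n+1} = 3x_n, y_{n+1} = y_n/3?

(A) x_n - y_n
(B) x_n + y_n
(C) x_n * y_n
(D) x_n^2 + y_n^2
C

For the recurrence x_{n+1} = 3x_n, y_{n+1} = y_n/3:

x_{n+1} * y_{n+1} = (3x_n) * (y_n/3) = x_n * y_n
The product is conserved.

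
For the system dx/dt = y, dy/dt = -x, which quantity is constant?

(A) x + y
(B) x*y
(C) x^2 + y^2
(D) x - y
C

A first integral I satisfies dI/dt = 0 along every solution. Differentiate each option and use the equation of motion:
(A) d/dt[x + y] = y + (-x) = y - x, not identically 0
(B) d/dt[x*y] = (dx/dt)y + x(dy/dt) = y^2 - x^2, not identically 0
(C) d/dt[x^2 + y^2] = 2x*dx/dt + 2y*dy/dt = 2x*y + 2y*(-x) = 0
(D) d/dt[x - y] = y - (-x) = x + y, not identically 0

Only (C) has zero time-derivative. So x^2 + y^2 (the squared radius; trajectories are circles) is the conserved quantity.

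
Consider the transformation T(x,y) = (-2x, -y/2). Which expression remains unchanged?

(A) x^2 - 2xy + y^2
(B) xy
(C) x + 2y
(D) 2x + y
B

An expression E(x,y) is invariant under T if E(T(x,y)) = E(x,y). Here T(x,y) = (-2x, -y/2).
Substitute the transformed coordinates into each option and compare with the original:
(A) x^2 - 2xy + y^2  ->  (-2x)^2 - 2(-2x)(-y/2) + (-y/2)^2 = 4x^2 - 2xy + y^2/4   [differs from x^2 - 2xy + y^2: not invariant]
(B) xy  ->  (-2x)(-y/2) = xy   [equals xy: invariant]
(C) x + 2y  ->  (-2x) + 2(-y/2) = -2x - y   [differs from x + 2y: not invariant]
(D) 2x + y  ->  2(-2x) + (-y/2) = -4x - y/2   [differs from 2x + y: not invariant]

Only option (B), xy, is unchanged by the transformation.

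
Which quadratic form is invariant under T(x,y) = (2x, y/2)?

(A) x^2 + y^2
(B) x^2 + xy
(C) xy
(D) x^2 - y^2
C

T multiplies x by 2 and divides y by 2.
Substitute the transformed coordinates into each option and compare with the original:
(A) x^2 + y^2  ->  (2x)^2 + (y/2)^2 = 4x^2 + y^2/4   [differs from x^2 + y^2: not invariant]
(B) x^2 + xy  ->  (2x)^2 + (2x)(y/2) = 4x^2 + xy   [differs from x^2 + xy: not invariant]
(C) xy  ->  (2x)(y/2) = xy   [equals xy: invariant]
(D) x^2 - y^2  ->  (2x)^2 - (y/2)^2 = 4x^2 - y^2/4   [differs from x^2 - y^2: not invariant]

Only option (C), xy, is unchanged by the transformation.
The factors 2 and 1/2 cancel only in the pure product xy.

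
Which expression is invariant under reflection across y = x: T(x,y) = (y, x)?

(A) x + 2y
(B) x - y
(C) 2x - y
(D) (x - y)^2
D

The map is reflection across y = x: T(x,y) = (y, x).
Substitute the transformed coordinates into each option and compare with the original:
(A) x + 2y  ->  (y) + 2(x) = 2x + y   [differs from x + 2y: not invariant]
(B) x - y  ->  (y) - (x) = -x + y   [differs from x - y: not invariant]
(C) 2x - y  ->  2(y) - (x) = -x + 2y   [differs from 2x - y: not invariant]
(D) (x - y)^2  ->  ((y) - (x))^2 = x^2 - 2xy + y^2   [equals (x - y)^2: invariant]

Only option (D), (x - y)^2, is unchanged by the transformation.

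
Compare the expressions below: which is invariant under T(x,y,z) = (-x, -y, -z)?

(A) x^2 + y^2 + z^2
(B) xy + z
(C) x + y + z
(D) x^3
A

Apply T(x,y,z) = (-x, -y, -z) to each option, i.e. replace (x, y, z) by the transformed coordinates.
Substitute the transformed coordinates into each option and compare with the original:
(A) x^2 + y^2 + z^2  ->  (-x)^2 + (-y)^2 + (-z)^2 = x^2 + y^2 + z^2   [equals x^2 + y^2 + z^2: invariant]
(B) xy + z  ->  (-x)(-y) + (-z) = xy - z   [differs from xy + z: not invariant]
(C) x + y + z  ->  (-x) + (-y) + (-z) = -x - y - z   [differs from x + y + z: not invariant]
(D) x^3  ->  (-x)^3 = -x^3   [differs from x^3: not invariant]

Only option (A), x^2 + y^2 + z^2, is unchanged by the transformation.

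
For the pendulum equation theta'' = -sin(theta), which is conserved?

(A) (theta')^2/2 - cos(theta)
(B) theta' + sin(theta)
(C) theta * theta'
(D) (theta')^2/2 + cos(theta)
A

A first integral I satisfies dI/dt = 0 along every solution. Differentiate each option and use the equation of motion:
(A) d/dt[(theta')^2/2 - cos(theta)] = theta' theta'' + sin(theta) theta' = theta'(-sin(theta)) + theta' sin(theta) = 0
(B) d/dt[theta' + sin(theta)] = theta'' + cos(theta) theta' = -sin(theta) + theta' cos(theta), not identically 0
(C) d/dt[theta * theta'] = (theta')^2 + theta theta'' = (theta')^2 - theta sin(theta), not identically 0
(D) d/dt[(theta')^2/2 + cos(theta)] = theta' theta'' - sin(theta) theta' = -2 theta' sin(theta), not identically 0

Only (A) has zero time-derivative. This is the total energy: kinetic (theta')^2/2 plus potential -cos(theta).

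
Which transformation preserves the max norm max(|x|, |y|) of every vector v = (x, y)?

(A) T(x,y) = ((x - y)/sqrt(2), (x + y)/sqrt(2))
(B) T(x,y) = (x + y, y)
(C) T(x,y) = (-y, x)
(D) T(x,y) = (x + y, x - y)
C

A transformation preserves a norm if ||T(v)|| = ||v|| for every v; a single vector where the norm changes rules an option out.

(A) T(x,y) = ((x - y)/sqrt(2), (x + y)/sqrt(2)): v = (1, 0) has norm max(|1|, |0|) = 1, but T(v) = (sqrt(2)/2, sqrt(2)/2) has norm sqrt(2)/2 -- not preserved.
(B) T(x,y) = (x + y, y): v = (1, 1) has norm max(|1|, |1|) = 1, but T(v) = (2, 1) has norm 2 -- not preserved.
(C) T(x,y) = (-y, x): preserves the norm -- it only permutes the coordinates and/or flips signs, which leaves max(|x|, |y|) unchanged.
(D) T(x,y) = (x + y, x - y): v = (1, 1) has norm max(|1|, |1|) = 1, but T(v) = (2, 0) has norm 2 -- not preserved.

Therefore the answer is (C).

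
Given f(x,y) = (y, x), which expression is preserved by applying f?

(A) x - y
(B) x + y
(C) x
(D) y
B

For f(x,y) = (y, x):
After applying f: x' = y, y' = x. So x' + y' = y + x = x + y.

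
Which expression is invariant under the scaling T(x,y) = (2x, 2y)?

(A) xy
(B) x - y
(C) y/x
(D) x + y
C

Under the uniform scaling T(x,y) = (2x, 2y):
Substitute the transformed coordinates into each option and compare with the original:
(A) xy  ->  (2x)(2y) = 4xy   [differs from xy: not invariant]
(B) x - y  ->  (2x) - (2y) = 2x - 2y   [differs from x - y: not invariant]
(C) y/x  ->  (2y)/(2x) = y/x   [equals y/x: invariant]
(D) x + y  ->  (2x) + (2y) = 2x + 2y   [differs from x + y: not invariant]

Only option (C), y/x, is unchanged by the transformation.
The common factor 2 cancels in a ratio of coordinates, while sums, products and sums of squares pick up factors of 2 or 4.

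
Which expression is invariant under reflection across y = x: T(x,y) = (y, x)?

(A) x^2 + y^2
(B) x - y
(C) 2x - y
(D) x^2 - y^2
A

The map is reflection across y = x: T(x,y) = (y, x).
Substitute the transformed coordinates into each option and compare with the original:
(A) x^2 + y^2  ->  (y)^2 + (x)^2 = x^2 + y^2   [equals x^2 + y^2: invariant]
(B) x - y  ->  (y) - (x) = -x + y   [differs from x - y: not invariant]
(C) 2x - y  ->  2(y) - (x) = -x + 2y   [differs from 2x - y: not invariant]
(D) x^2 - y^2  ->  (y)^2 - (x)^2 = -x^2 + y^2   [differs from x^2 - y^2: not invariant]

Only option (A), x^2 + y^2, is unchanged by the transformation.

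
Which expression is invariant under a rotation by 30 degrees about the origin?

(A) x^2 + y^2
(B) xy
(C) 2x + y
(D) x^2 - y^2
A

A rotation by 30 degrees sends (x, y) to (sqrt(3)x/2 - y/2, x/2 + sqrt(3)y/2).
Substitute the transformed coordinates into each option and compare with the original:
(A) x^2 + y^2  ->  (sqrt(3)x/2 - y/2)^2 + (x/2 + sqrt(3)y/2)^2 = x^2 + y^2   [equals x^2 + y^2: invariant]
(B) xy  ->  (sqrt(3)x/2 - y/2)(x/2 + sqrt(3)y/2) = sqrt(3)x^2/4 + xy/2 - sqrt(3)y^2/4   [differs from xy: not invariant]
(C) 2x + y  ->  2(sqrt(3)x/2 - y/2) + (x/2 + sqrt(3)y/2) = x/2 + sqrt(3)x - y + sqrt(3)y/2   [differs from 2x + y: not invariant]
(D) x^2 - y^2  ->  (sqrt(3)x/2 - y/2)^2 - (x/2 + sqrt(3)y/2)^2 = x^2/2 - sqrt(3)xy - y^2/2   [differs from x^2 - y^2: not invariant]

Only option (A), x^2 + y^2, is unchanged by the transformation.
Geometrically, x^2 + y^2 is the squared distance from the origin, which every rotation about the origin preserves.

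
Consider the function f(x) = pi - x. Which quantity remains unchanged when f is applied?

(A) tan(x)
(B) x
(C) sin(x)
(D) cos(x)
C

For f(x) = pi - x:
sin(pi - x) = sin(x), so sine is invariant under this transformation.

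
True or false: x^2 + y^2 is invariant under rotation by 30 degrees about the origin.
True

Applying rotation by 30 degrees: x' = x*cos(30 degrees) - y*sin(30 degrees) = sqrt(3)x/2 - y/2, y' = x*sin(30 degrees) + y*cos(30 degrees) = x/2 + sqrt(3)y/2

Substituting into x^2 + y^2:
(sqrt(3)x/2 - y/2)^2 + (x/2 + sqrt(3)y/2)^2
= x^2 + y^2

This equals the original expression x^2 + y^2, so it IS invariant.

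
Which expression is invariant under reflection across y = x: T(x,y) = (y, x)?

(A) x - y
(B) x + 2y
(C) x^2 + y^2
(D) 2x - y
C

The map is reflection across y = x: T(x,y) = (y, x).
Substitute the transformed coordinates into each option and compare with the original:
(A) x - y  ->  (y) - (x) = -x + y   [differs from x - y: not invariant]
(B) x + 2y  ->  (y) + 2(x) = 2x + y   [differs from x + 2y: not invariant]
(C) x^2 + y^2  ->  (y)^2 + (x)^2 = x^2 + y^2   [equals x^2 + y^2: invariant]
(D) 2x - y  ->  2(y) - (x) = -x + 2y   [differs from 2x - y: not invariant]

Only option (C), x^2 + y^2, is unchanged by the transformation.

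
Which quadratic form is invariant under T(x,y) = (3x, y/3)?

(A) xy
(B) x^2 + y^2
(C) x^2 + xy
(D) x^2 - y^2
A

T multiplies x by 3 and divides y by 3.
Substitute the transformed coordinates into each option and compare with the original:
(A) xy  ->  (3x)(y/3) = xy   [equals xy: invariant]
(B) x^2 + y^2  ->  (3x)^2 + (y/3)^2 = 9x^2 + y^2/9   [differs from x^2 + y^2: not invariant]
(C) x^2 + xy  ->  (3x)^2 + (3x)(y/3) = 9x^2 + xy   [differs from x^2 + xy: not invariant]
(D) x^2 - y^2  ->  (3x)^2 - (y/3)^2 = 9x^2 - y^2/9   [differs from x^2 - y^2: not invariant]

Only option (A), xy, is unchanged by the transformation.
The factors 3 and 1/3 cancel only in the pure product xy.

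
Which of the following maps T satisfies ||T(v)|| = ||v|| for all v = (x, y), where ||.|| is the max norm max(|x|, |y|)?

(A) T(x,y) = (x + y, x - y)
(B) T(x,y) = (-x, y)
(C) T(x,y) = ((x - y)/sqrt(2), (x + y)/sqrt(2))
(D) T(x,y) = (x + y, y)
B

A transformation preserves a norm if ||T(v)|| = ||v|| for every v; a single vector where the norm changes rules an option out.

(A) T(x,y) = (x + y, x - y): v = (1, 1) has norm max(|1|, |1|) = 1, but T(v) = (2, 0) has norm 2 -- not preserved.
(B) T(x,y) = (-x, y): preserves the norm -- it only permutes the coordinates and/or flips signs, which leaves max(|x|, |y|) unchanged.
(C) T(x,y) = ((x - y)/sqrt(2), (x + y)/sqrt(2)): v = (1, 0) has norm max(|1|, |0|) = 1, but T(v) = (sqrt(2)/2, sqrt(2)/2) has norm sqrt(2)/2 -- not preserved.
(D) T(x,y) = (x + y, y): v = (1, 1) has norm max(|1|, |1|) = 1, but T(v) = (2, 1) has norm 2 -- not preserved.

Therefore the answer is (B).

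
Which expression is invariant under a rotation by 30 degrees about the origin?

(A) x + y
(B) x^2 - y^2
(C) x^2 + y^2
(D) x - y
C

A rotation by 30 degrees sends (x, y) to (sqrt(3)x/2 - y/2, x/2 + sqrt(3)y/2).
Substitute the transformed coordinates into each option and compare with the original:
(A) x + y  ->  (sqrt(3)x/2 - y/2) + (x/2 + sqrt(3)y/2) = x/2 + sqrt(3)x/2 - y/2 + sqrt(3)y/2   [differs from x + y: not invariant]
(B) x^2 - y^2  ->  (sqrt(3)x/2 - y/2)^2 - (x/2 + sqrt(3)y/2)^2 = x^2/2 - sqrt(3)xy - y^2/2   [differs from x^2 - y^2: not invariant]
(C) x^2 + y^2  ->  (sqrt(3)x/2 - y/2)^2 + (x/2 + sqrt(3)y/2)^2 = x^2 + y^2   [equals x^2 + y^2: invariant]
(D) x - y  ->  (sqrt(3)x/2 - y/2) - (x/2 + sqrt(3)y/2) = -x/2 + sqrt(3)x/2 - sqrt(3)y/2 - y/2   [differs from x - y: not invariant]

Only option (C), x^2 + y^2, is unchanged by the transformation.
Geometrically, x^2 + y^2 is the squared distance from the origin, which every rotation about the origin preserves.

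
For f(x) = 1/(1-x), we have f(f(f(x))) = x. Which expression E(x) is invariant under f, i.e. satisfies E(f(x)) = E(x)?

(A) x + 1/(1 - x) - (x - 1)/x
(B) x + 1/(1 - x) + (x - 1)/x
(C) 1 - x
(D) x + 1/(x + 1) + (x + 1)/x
B

Replace x by f(x) = 1/(1 - x) in each option and simplify. As a quick numerical cross-check, also compare E(5) with E(f(5)) = E(-1/4).

(A) x + 1/(1 - x) - (x - 1)/x  ->  (1/(1 - x)) + 1/(1 - (1/(1 - x))) - ((1/(1 - x)) - 1)/(1/(1 - x)) = (x^2(1 - x) - x + (x - 1)^2)/(x(x - 1)); check: E(5) = 79/20 but E(-1/4) = -89/20.   [not invariant]
(B) x + 1/(1 - x) + (x - 1)/x  ->  (1/(1 - x)) + 1/(1 - (1/(1 - x))) + ((1/(1 - x)) - 1)/(1/(1 - x)), which simplifies back to x + 1/(1 - x) + (x - 1)/x; check: E(5) = 111/20, E(-1/4) = 111/20.   [invariant]
(C) 1 - x  ->  1 - (1/(1 - x)) = x/(x - 1); check: E(5) = -4 but E(-1/4) = 5/4.   [not invariant]
(D) x + 1/(x + 1) + (x + 1)/x  ->  (1/(1 - x)) + 1/((1/(1 - x)) + 1) + ((1/(1 - x)) + 1)/(1/(1 - x)) = (-x^3 + 6x^2 - 11x + 7)/(x^2 - 3x + 2); check: E(5) = 191/30 but E(-1/4) = -23/12.   [not invariant]

Only (B) is unchanged. Indeed f(f(x)) = 1/(1 - 1/(1-x)) = (1-x)/(-x) = (x-1)/x, so E(x) = x + f(x) + f(f(x)) is the sum over the whole 3-cycle; applying f just permutes the three terms cyclically (x -> f(x) -> f(f(x)) -> x), leaving the sum unchanged.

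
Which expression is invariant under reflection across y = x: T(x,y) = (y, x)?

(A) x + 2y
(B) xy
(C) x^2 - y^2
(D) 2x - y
B

The map is reflection across y = x: T(x,y) = (y, x).
Substitute the transformed coordinates into each option and compare with the original:
(A) x + 2y  ->  (y) + 2(x) = 2x + y   [differs from x + 2y: not invariant]
(B) xy  ->  (y)(x) = xy   [equals xy: invariant]
(C) x^2 - y^2  ->  (y)^2 - (x)^2 = -x^2 + y^2   [differs from x^2 - y^2: not invariant]
(D) 2x - y  ->  2(y) - (x) = -x + 2y   [differs from 2x - y: not invariant]

Only option (B), xy, is unchanged by the transformation.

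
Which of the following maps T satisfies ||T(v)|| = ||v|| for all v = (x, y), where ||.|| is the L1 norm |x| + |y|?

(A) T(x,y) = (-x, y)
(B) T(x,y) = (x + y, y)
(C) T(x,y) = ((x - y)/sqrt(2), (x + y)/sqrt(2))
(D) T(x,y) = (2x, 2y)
A

A transformation preserves a norm if ||T(v)|| = ||v|| for every v; a single vector where the norm changes rules an option out.

(A) T(x,y) = (-x, y): preserves the norm -- it only permutes the coordinates and/or flips signs, which leaves |x| + |y| unchanged.
(B) T(x,y) = (x + y, y): v = (0, 1) has norm |0| + |1| = 1, but T(v) = (1, 1) has norm 2 -- not preserved.
(C) T(x,y) = ((x - y)/sqrt(2), (x + y)/sqrt(2)): v = (1, 0) has norm |1| + |0| = 1, but T(v) = (sqrt(2)/2, sqrt(2)/2) has norm sqrt(2) -- not preserved.
(D) T(x,y) = (2x, 2y): v = (1, 0) has norm |1| + |0| = 1, but T(v) = (2, 0) has norm 2 -- not preserved.

Therefore the answer is (A).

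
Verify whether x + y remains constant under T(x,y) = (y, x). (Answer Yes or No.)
Yes

Substitute T(x,y) = (y, x) into the expression and compare with the original.

Original: x + y
After applying T: (y) + (x) = x + y

This is identical to the original x + y, so the expression is invariant.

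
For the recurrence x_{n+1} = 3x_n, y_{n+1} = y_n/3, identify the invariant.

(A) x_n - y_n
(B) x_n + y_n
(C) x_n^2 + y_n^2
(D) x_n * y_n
D

For the recurrence x_{n+1} = 3x_n, y_{n+1} = y_n/3:

x_{n+1} * y_{n+1} = (3x_n) * (y_n/3) = x_n * y_n
The product is conserved.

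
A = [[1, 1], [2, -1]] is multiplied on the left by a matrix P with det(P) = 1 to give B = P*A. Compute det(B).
-3

By the multiplicative property of determinants, det(B) = det(P*A) = det(P) * det(A) = det(A),
so the determinant is invariant under multiplication by any determinant-1 matrix; we just need det(A).

det(A) = (1)(-1) - (1)(2) = -1 - 2 = -3

Therefore det(B) = 1 * (-3) = -3.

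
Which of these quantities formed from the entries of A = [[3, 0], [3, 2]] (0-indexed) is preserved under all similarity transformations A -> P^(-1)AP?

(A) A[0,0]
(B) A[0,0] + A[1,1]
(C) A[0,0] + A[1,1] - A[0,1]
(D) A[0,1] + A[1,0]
B

A[0,0] + A[1,1] is the trace of A. By the cyclic property of the trace, tr(P^(-1)AP) = tr(APP^(-1)) = tr(A), so it is the same for every matrix similar to A.

The other combinations are not similarity invariants. For example, take P = [[2, 1], [1, 1]] (det P = 1), so P^(-1) = [[1, -1], [-1, 2]] and
B = P^(-1)AP = [[-2, -2], [10, 7]].
Evaluating each option on A and on B:
(A) A[0,0]: 3 for A, -2 for B -> changes
(B) A[0,0] + A[1,1]: 5 for A, 5 for B -> unchanged
(C) A[0,0] + A[1,1] - A[0,1]: 5 for A, 7 for B -> changes
(D) A[0,1] + A[1,0]: 3 for A, 8 for B -> changes

Only (B) A[0,0] + A[1,1] = 5 survives (and it does so for every P, not just this one), so it is the invariant.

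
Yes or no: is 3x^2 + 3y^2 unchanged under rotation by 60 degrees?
Yes

Applying rotation by 60 degrees: x' = x*cos(60 degrees) - y*sin(60 degrees) = x/2 - sqrt(3)y/2, y' = x*sin(60 degrees) + y*cos(60 degrees) = sqrt(3)x/2 + y/2

Substituting into 3x^2 + 3y^2:
3(x/2 - sqrt(3)y/2)^2 + 3(sqrt(3)x/2 + y/2)^2
= 3x^2 + 3y^2

This equals the original expression 3x^2 + 3y^2, so it IS invariant.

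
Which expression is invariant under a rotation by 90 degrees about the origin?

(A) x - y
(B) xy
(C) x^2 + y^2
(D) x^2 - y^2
C

A rotation by 90 degrees sends (x, y) to (-y, x).
Substitute the transformed coordinates into each option and compare with the original:
(A) x - y  ->  (-y) - (x) = -x - y   [differs from x - y: not invariant]
(B) xy  ->  (-y)(x) = -xy   [differs from xy: not invariant]
(C) x^2 + y^2  ->  (-y)^2 + (x)^2 = x^2 + y^2   [equals x^2 + y^2: invariant]
(D) x^2 - y^2  ->  (-y)^2 - (x)^2 = -x^2 + y^2   [differs from x^2 - y^2: not invariant]

Only option (C), x^2 + y^2, is unchanged by the transformation.
Geometrically, x^2 + y^2 is the squared distance from the origin, which every rotation about the origin preserves.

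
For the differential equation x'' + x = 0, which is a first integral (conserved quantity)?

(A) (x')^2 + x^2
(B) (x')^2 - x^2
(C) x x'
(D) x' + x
A

A first integral I satisfies dI/dt = 0 along every solution. Differentiate each option and use the equation of motion:
(A) d/dt[(x')^2 + x^2] = 2x'x'' + 2x x' = 2x'(-x) + 2x x' = 0
(B) d/dt[(x')^2 - x^2] = 2x'x'' - 2x x' = -4x x', not identically 0
(C) d/dt[x x'] = (x')^2 + x x'' = (x')^2 - x^2, not identically 0
(D) d/dt[x' + x] = x'' + x' = -x + x', not identically 0

Only (A) has zero time-derivative. So the energy-like quantity (x')^2 + x^2 is the first integral.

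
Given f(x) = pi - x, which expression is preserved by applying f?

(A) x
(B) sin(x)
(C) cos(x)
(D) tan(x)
B

For f(x) = pi - x:
sin(pi - x) = sin(x), so sine is invariant under this transformation.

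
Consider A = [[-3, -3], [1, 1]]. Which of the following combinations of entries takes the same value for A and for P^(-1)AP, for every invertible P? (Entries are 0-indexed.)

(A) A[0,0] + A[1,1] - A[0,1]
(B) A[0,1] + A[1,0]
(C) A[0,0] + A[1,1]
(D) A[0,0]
C

A[0,0] + A[1,1] is the trace of A. By the cyclic property of the trace, tr(P^(-1)AP) = tr(APP^(-1)) = tr(A), so it is the same for every matrix similar to A.

The other combinations are not similarity invariants. For example, take P = [[1, 2], [0, 1]] (det P = 1), so P^(-1) = [[1, -2], [0, 1]] and
B = P^(-1)AP = [[-5, -15], [1, 3]].
Evaluating each option on A and on B:
(A) A[0,0] + A[1,1] - A[0,1]: 1 for A, 13 for B -> changes
(B) A[0,1] + A[1,0]: -2 for A, -14 for B -> changes
(C) A[0,0] + A[1,1]: -2 for A, -2 for B -> unchanged
(D) A[0,0]: -3 for A, -5 for B -> changes

Only (C) A[0,0] + A[1,1] = -2 survives (and it does so for every P, not just this one), so it is the invariant.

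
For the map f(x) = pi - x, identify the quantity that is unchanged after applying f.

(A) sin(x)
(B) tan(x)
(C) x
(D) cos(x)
A

For f(x) = pi - x:
sin(pi - x) = sin(x), so sine is invariant under this transformation.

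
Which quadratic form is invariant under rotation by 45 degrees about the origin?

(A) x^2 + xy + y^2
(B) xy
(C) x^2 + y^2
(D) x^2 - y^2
C

Rotation by 45 degrees sends (x, y) to (sqrt(2)x/2 - sqrt(2)y/2, sqrt(2)x/2 + sqrt(2)y/2).
Substitute the transformed coordinates into each option and compare with the original:
(A) x^2 + xy + y^2  ->  (sqrt(2)x/2 - sqrt(2)y/2)^2 + (sqrt(2)x/2 - sqrt(2)y/2)(sqrt(2)x/2 + sqrt(2)y/2) + (sqrt(2)x/2 + sqrt(2)y/2)^2 = 3x^2/2 + y^2/2   [differs from x^2 + xy + y^2: not invariant]
(B) xy  ->  (sqrt(2)x/2 - sqrt(2)y/2)(sqrt(2)x/2 + sqrt(2)y/2) = x^2/2 - y^2/2   [differs from xy: not invariant]
(C) x^2 + y^2  ->  (sqrt(2)x/2 - sqrt(2)y/2)^2 + (sqrt(2)x/2 + sqrt(2)y/2)^2 = x^2 + y^2   [equals x^2 + y^2: invariant]
(D) x^2 - y^2  ->  (sqrt(2)x/2 - sqrt(2)y/2)^2 - (sqrt(2)x/2 + sqrt(2)y/2)^2 = -2xy   [differs from x^2 - y^2: not invariant]

Only option (C), x^2 + y^2, is unchanged by the transformation.
x^2 + y^2 is the squared distance from the origin, which rotations preserve.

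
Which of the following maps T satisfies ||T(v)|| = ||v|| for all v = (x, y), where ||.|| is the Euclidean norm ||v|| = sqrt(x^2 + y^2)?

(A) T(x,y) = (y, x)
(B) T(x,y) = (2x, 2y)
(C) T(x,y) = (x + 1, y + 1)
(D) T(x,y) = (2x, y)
A

A transformation preserves a norm if ||T(v)|| = ||v|| for every v; a single vector where the norm changes rules an option out.

(A) T(x,y) = (y, x): preserves the norm -- it is an orthogonal map (a rotation/reflection), and (y)^2 + (x)^2 simplifies to x^2 + y^2.
(B) T(x,y) = (2x, 2y): v = (1, 0) has norm sqrt((1)^2 + (0)^2) = 1, but T(v) = (2, 0) has norm 2 -- not preserved.
(C) T(x,y) = (x + 1, y + 1): v = (1, 0) has norm sqrt((1)^2 + (0)^2) = 1, but T(v) = (2, 1) has norm sqrt(5) -- not preserved.
(D) T(x,y) = (2x, y): v = (1, 0) has norm sqrt((1)^2 + (0)^2) = 1, but T(v) = (2, 0) has norm 2 -- not preserved.

Therefore the answer is (A).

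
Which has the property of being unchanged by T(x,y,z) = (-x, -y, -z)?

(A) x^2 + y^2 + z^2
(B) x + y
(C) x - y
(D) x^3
A

Apply T(x,y,z) = (-x, -y, -z) to each option, i.e. replace (x, y, z) by the transformed coordinates.
Substitute the transformed coordinates into each option and compare with the original:
(A) x^2 + y^2 + z^2  ->  (-x)^2 + (-y)^2 + (-z)^2 = x^2 + y^2 + z^2   [equals x^2 + y^2 + z^2: invariant]
(B) x + y  ->  (-x) + (-y) = -x - y   [differs from x + y: not invariant]
(C) x - y  ->  (-x) - (-y) = -x + y   [differs from x - y: not invariant]
(D) x^3  ->  (-x)^3 = -x^3   [differs from x^3: not invariant]

Only option (A), x^2 + y^2 + z^2, is unchanged by the transformation.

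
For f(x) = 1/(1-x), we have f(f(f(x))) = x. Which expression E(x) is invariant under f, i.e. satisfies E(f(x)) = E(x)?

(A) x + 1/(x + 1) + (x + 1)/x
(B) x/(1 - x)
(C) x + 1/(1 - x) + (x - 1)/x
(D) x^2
C

Replace x by f(x) = 1/(1 - x) in each option and simplify. As a quick numerical cross-check, also compare E(5) with E(f(5)) = E(-1/4).

(A) x + 1/(x + 1) + (x + 1)/x  ->  (1/(1 - x)) + 1/((1/(1 - x)) + 1) + ((1/(1 - x)) + 1)/(1/(1 - x)) = (-x^3 + 6x^2 - 11x + 7)/(x^2 - 3x + 2); check: E(5) = 191/30 but E(-1/4) = -23/12.   [not invariant]
(B) x/(1 - x)  ->  (1/(1 - x))/(1 - (1/(1 - x))) = -1/x; check: E(5) = -5/4 but E(-1/4) = -1/5.   [not invariant]
(C) x + 1/(1 - x) + (x - 1)/x  ->  (1/(1 - x)) + 1/(1 - (1/(1 - x))) + ((1/(1 - x)) - 1)/(1/(1 - x)), which simplifies back to x + 1/(1 - x) + (x - 1)/x; check: E(5) = 111/20, E(-1/4) = 111/20.   [invariant]
(D) x^2  ->  (1/(1 - x))^2 = (x - 1)^(-2); check: E(5) = 25 but E(-1/4) = 1/16.   [not invariant]

Only (C) is unchanged. Indeed f(f(x)) = 1/(1 - 1/(1-x)) = (1-x)/(-x) = (x-1)/x, so E(x) = x + f(x) + f(f(x)) is the sum over the whole 3-cycle; applying f just permutes the three terms cyclically (x -> f(x) -> f(f(x)) -> x), leaving the sum unchanged.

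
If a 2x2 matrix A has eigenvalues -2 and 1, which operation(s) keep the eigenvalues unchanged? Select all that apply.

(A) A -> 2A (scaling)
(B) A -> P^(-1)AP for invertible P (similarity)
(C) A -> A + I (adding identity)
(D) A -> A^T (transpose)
B and D

Eigenvalues are preserved by:
1. Similarity transformations: A -> P^(-1)AP (same characteristic polynomial)
2. Transpose: A^T has the same eigenvalues as A

Eigenvalues are NOT preserved by:
- Adding identity: eigenvalues become -2+1, 1+1
- Scaling: eigenvalues become -4, 2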